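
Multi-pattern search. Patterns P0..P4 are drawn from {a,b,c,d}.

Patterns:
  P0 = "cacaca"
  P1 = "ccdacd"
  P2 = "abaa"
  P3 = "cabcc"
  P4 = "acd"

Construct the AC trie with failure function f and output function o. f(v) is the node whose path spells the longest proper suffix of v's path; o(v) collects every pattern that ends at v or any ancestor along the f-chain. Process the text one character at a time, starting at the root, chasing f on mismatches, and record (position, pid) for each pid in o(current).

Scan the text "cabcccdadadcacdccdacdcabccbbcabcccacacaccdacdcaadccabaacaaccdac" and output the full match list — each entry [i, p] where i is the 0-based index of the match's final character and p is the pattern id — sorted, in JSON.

Construct AC machine:
Trie (insert patterns):
  0='ε' goto a→12 c→1
  1='c' goto a→2 c→7
  2='ca' goto b→16 c→3
  3='cac' goto a→4
  4='caca' goto c→5
  5='cacac' goto a→6
  6='cacaca' goto ·  [P0 ends]
  7='cc' goto d→8
  8='ccd' goto a→9
  9='ccda' goto c→10
  10='ccdac' goto d→11
  11='ccdacd' goto ·  [P1 ends]
  12='a' goto b→13 c→19
  13='ab' goto a→14
  14='aba' goto a→15
  15='abaa' goto ·  [P2 ends]
  16='cab' goto c→17
  17='cabc' goto c→18
  18='cabcc' goto ·  [P3 ends]
  19='ac' goto d→20
  20='acd' goto ·  [P4 ends]

Failure links (BFS by depth):
  fail(1) 'c': from fail(0)=0 chase 'c': 0 ⇒ 0;  out=∅∪out(0)=∅
  fail(12) 'a': from fail(0)=0 chase 'a': 0 ⇒ 0;  out=∅∪out(0)=∅
  fail(2) 'ca': from fail(1)=0 chase 'a': 0 ⇒ 12;  out=∅∪out(12)=∅
  fail(7) 'cc': from fail(1)=0 chase 'c': 0 ⇒ 1;  out=∅∪out(1)=∅
  fail(13) 'ab': from fail(12)=0 chase 'b': 0 ⇒ 0;  out=∅∪out(0)=∅
  fail(19) 'ac': from fail(12)=0 chase 'c': 0 ⇒ 1;  out=∅∪out(1)=∅
  fail(3) 'cac': from fail(2)=12 chase 'c': 12 ⇒ 19;  out=∅∪out(19)=∅
  fail(8) 'ccd': from fail(7)=1 chase 'd': 1→0 ⇒ 0;  out=∅∪out(0)=∅
  fail(14) 'aba': from fail(13)=0 chase 'a': 0 ⇒ 12;  out=∅∪out(12)=∅
  fail(16) 'cab': from fail(2)=12 chase 'b': 12 ⇒ 13;  out=∅∪out(13)=∅
  fail(20) 'acd': from fail(19)=1 chase 'd': 1→0 ⇒ 0;  out={4}∪out(0)={4}
  fail(4) 'caca': from fail(3)=19 chase 'a': 19→1 ⇒ 2;  out=∅∪out(2)=∅
  fail(9) 'ccda': from fail(8)=0 chase 'a': 0 ⇒ 12;  out=∅∪out(12)=∅
  fail(15) 'abaa': from fail(14)=12 chase 'a': 12→0 ⇒ 12;  out={2}∪out(12)={2}
  fail(17) 'cabc': from fail(16)=13 chase 'c': 13→0 ⇒ 1;  out=∅∪out(1)=∅
  fail(5) 'cacac': from fail(4)=2 chase 'c': 2 ⇒ 3;  out=∅∪out(3)=∅
  fail(10) 'ccdac': from fail(9)=12 chase 'c': 12 ⇒ 19;  out=∅∪out(19)=∅
  fail(18) 'cabcc': from fail(17)=1 chase 'c': 1 ⇒ 7;  out={3}∪out(7)={3}
  fail(6) 'cacaca': from fail(5)=3 chase 'a': 3 ⇒ 4;  out={0}∪out(4)={0}
  fail(11) 'ccdacd': from fail(10)=19 chase 'd': 19 ⇒ 20;  out={1}∪out(20)={1,4}

Run:
pos 0 'c': at 1
pos 1 'a': at 2
pos 2 'b': at 16
pos 3 'c': at 17
pos 4 'c': at 18  emit P3@[0:4]
pos 5 'c': at 7 (fail-walked)
pos 6 'd': at 8
pos 7 'a': at 9
pos 8 'd': at 0 (fail-walked)
pos 9 'a': at 12
pos 10 'd': at 0 (fail-walked)
pos 11 'c': at 1
pos 12 'a': at 2
pos 13 'c': at 3
pos 14 'd': at 20 (fail-walked)  emit P4@[12:14]
pos 15 'c': at 1 (fail-walked)
pos 16 'c': at 7
pos 17 'd': at 8
pos 18 'a': at 9
pos 19 'c': at 10
pos 20 'd': at 11  emit P1@[15:20],P4@[18:20]
pos 21 'c': at 1 (fail-walked)
pos 22 'a': at 2
pos 23 'b': at 16
pos 24 'c': at 17
pos 25 'c': at 18  emit P3@[21:25]
pos 26 'b': at 0 (fail-walked)
pos 27 'b': at 0
pos 28 'c': at 1
pos 29 'a': at 2
pos 30 'b': at 16
pos 31 'c': at 17
pos 32 'c': at 18  emit P3@[28:32]
pos 33 'c': at 7 (fail-walked)
pos 34 'a': at 2 (fail-walked)
pos 35 'c': at 3
pos 36 'a': at 4
pos 37 'c': at 5
pos 38 'a': at 6  emit P0@[33:38]
pos 39 'c': at 5 (fail-walked)
pos 40 'c': at 7 (fail-walked)
pos 41 'd': at 8
pos 42 'a': at 9
pos 43 'c': at 10
pos 44 'd': at 11  emit P1@[39:44],P4@[42:44]
pos 45 'c': at 1 (fail-walked)
pos 46 'a': at 2
pos 47 'a': at 12 (fail-walked)
pos 48 'd': at 0 (fail-walked)
pos 49 'c': at 1
pos 50 'c': at 7
pos 51 'a': at 2 (fail-walked)
pos 52 'b': at 16
pos 53 'a': at 14 (fail-walked)
pos 54 'a': at 15  emit P2@[51:54]
pos 55 'c': at 19 (fail-walked)
pos 56 'a': at 2 (fail-walked)
pos 57 'a': at 12 (fail-walked)
pos 58 'c': at 19
pos 59 'c': at 7 (fail-walked)
pos 60 'd': at 8
pos 61 'a': at 9
pos 62 'c': at 10

All matches (sorted): [[4,3],[14,4],[20,1],[20,4],[25,3],[32,3],[38,0],[44,1],[44,4],[54,2]]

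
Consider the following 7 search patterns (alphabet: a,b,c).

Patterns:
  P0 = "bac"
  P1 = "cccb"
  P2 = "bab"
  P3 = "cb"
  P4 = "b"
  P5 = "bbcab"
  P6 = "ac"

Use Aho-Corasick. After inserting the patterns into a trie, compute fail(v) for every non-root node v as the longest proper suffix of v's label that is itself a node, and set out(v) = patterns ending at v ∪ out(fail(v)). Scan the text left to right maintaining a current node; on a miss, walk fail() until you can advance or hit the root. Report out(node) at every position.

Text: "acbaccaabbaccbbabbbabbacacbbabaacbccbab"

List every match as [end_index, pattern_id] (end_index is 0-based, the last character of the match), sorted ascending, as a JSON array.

Build:
Trie (insert patterns):
  0='ε' goto a→14 b→1 c→4
  1='b' goto a→2 b→10  [P4 ends]
  2='ba' goto b→8 c→3
  3='bac' goto ·  [P0 ends]
  4='c' goto b→9 c→5
  5='cc' goto c→6
  6='ccc' goto b→7
  7='cccb' goto ·  [P1 ends]
  8='bab' goto ·  [P2 ends]
  9='cb' goto ·  [P3 ends]
  10='bb' goto c→11
  11='bbc' goto a→12
  12='bbca' goto b→13
  13='bbcab' goto ·  [P5 ends]
  14='a' goto c→15
  15='ac' goto ·  [P6 ends]

Failure links (BFS by depth):
  fail(1) 'b': from fail(0)=0 chase 'b': 0 ⇒ 0;  out={4}∪out(0)={4}
  fail(4) 'c': from fail(0)=0 chase 'c': 0 ⇒ 0;  out=∅∪out(0)=∅
  fail(14) 'a': from fail(0)=0 chase 'a': 0 ⇒ 0;  out=∅∪out(0)=∅
  fail(2) 'ba': from fail(1)=0 chase 'a': 0 ⇒ 14;  out=∅∪out(14)=∅
  fail(5) 'cc': from fail(4)=0 chase 'c': 0 ⇒ 4;  out=∅∪out(4)=∅
  fail(9) 'cb': from fail(4)=0 chase 'b': 0 ⇒ 1;  out={3}∪out(1)={3,4}
  fail(10) 'bb': from fail(1)=0 chase 'b': 0 ⇒ 1;  out=∅∪out(1)={4}
  fail(15) 'ac': from fail(14)=0 chase 'c': 0 ⇒ 4;  out={6}∪out(4)={6}
  fail(3) 'bac': from fail(2)=14 chase 'c': 14 ⇒ 15;  out={0}∪out(15)={0,6}
  fail(6) 'ccc': from fail(5)=4 chase 'c': 4 ⇒ 5;  out=∅∪out(5)=∅
  fail(8) 'bab': from fail(2)=14 chase 'b': 14→0 ⇒ 1;  out={2}∪out(1)={2,4}
  fail(11) 'bbc': from fail(10)=1 chase 'c': 1→0 ⇒ 4;  out=∅∪out(4)=∅
  fail(7) 'cccb': from fail(6)=5 chase 'b': 5→4 ⇒ 9;  out={1}∪out(9)={1,3,4}
  fail(12) 'bbca': from fail(11)=4 chase 'a': 4→0 ⇒ 14;  out=∅∪out(14)=∅
  fail(13) 'bbcab': from fail(12)=14 chase 'b': 14→0 ⇒ 1;  out={5}∪out(1)={4,5}

Run:
i=0 'a': node 0→14
i=1 'c': node 14→15  emit P6@[0:1]
i=2 'b': node 15→9 (via fail)  emit P3@[1:2],P4@[2:2]
i=3 'a': node 9→2 (via fail)
i=4 'c': node 2→3  emit P0@[2:4],P6@[3:4]
i=5 'c': node 3→5 (via fail)
i=6 'a': node 5→14 (via fail)
i=7 'a': node 14→14 (via fail)
i=8 'b': node 14→1 (via fail)  emit P4@[8:8]
i=9 'b': node 1→10  emit P4@[9:9]
i=10 'a': node 10→2 (via fail)
i=11 'c': node 2→3  emit P0@[9:11],P6@[10:11]
i=12 'c': node 3→5 (via fail)
i=13 'b': node 5→9 (via fail)  emit P3@[12:13],P4@[13:13]
i=14 'b': node 9→10 (via fail)  emit P4@[14:14]
i=15 'a': node 10→2 (via fail)
i=16 'b': node 2→8  emit P2@[14:16],P4@[16:16]
i=17 'b': node 8→10 (via fail)  emit P4@[17:17]
i=18 'b': node 10→10 (via fail)  emit P4@[18:18]
i=19 'a': node 10→2 (via fail)
i=20 'b': node 2→8  emit P2@[18:20],P4@[20:20]
i=21 'b': node 8→10 (via fail)  emit P4@[21:21]
i=22 'a': node 10→2 (via fail)
i=23 'c': node 2→3  emit P0@[21:23],P6@[22:23]
i=24 'a': node 3→14 (via fail)
i=25 'c': node 14→15  emit P6@[24:25]
i=26 'b': node 15→9 (via fail)  emit P3@[25:26],P4@[26:26]
i=27 'b': node 9→10 (via fail)  emit P4@[27:27]
i=28 'a': node 10→2 (via fail)
i=29 'b': node 2→8  emit P2@[27:29],P4@[29:29]
i=30 'a': node 8→2 (via fail)
i=31 'a': node 2→14 (via fail)
i=32 'c': node 14→15  emit P6@[31:32]
i=33 'b': node 15→9 (via fail)  emit P3@[32:33],P4@[33:33]
i=34 'c': node 9→4 (via fail)
i=35 'c': node 4→5
i=36 'b': node 5→9 (via fail)  emit P3@[35:36],P4@[36:36]
i=37 'a': node 9→2 (via fail)
i=38 'b': node 2→8  emit P2@[36:38],P4@[38:38]

Matches: [[1,6],[2,3],[2,4],[4,0],[4,6],[8,4],[9,4],[11,0],[11,6],[13,3],[13,4],[14,4],[16,2],[16,4],[17,4],[18,4],[20,2],[20,4],[21,4],[23,0],[23,6],[25,6],[26,3],[26,4],[27,4],[29,2],[29,4],[32,6],[33,3],[33,4],[36,3],[36,4],[38,2],[38,4]]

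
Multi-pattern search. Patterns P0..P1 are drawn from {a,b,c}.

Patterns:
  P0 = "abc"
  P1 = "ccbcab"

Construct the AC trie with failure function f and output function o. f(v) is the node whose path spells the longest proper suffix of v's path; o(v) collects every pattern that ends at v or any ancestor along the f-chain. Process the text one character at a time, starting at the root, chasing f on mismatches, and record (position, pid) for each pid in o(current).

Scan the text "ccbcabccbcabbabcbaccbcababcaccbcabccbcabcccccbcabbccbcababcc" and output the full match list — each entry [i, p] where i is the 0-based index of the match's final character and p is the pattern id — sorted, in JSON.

Build automaton:
Trie (insert patterns):
  0='ε' goto a→1 c→4
  1='a' goto b→2
  2='ab' goto c→3
  3='abc' goto ·  [P0 ends]
  4='c' goto c→5
  5='cc' goto b→6
  6='ccb' goto c→7
  7='ccbc' goto a→8
  8='ccbca' goto b→9
  9='ccbcab' goto ·  [P1 ends]

BFS fail/out derivation:
  fail(1) 'a': from fail(0)=0 chase 'a': 0 ⇒ 0;  out=∅∪out(0)=∅
  fail(4) 'c': from fail(0)=0 chase 'c': 0 ⇒ 0;  out=∅∪out(0)=∅
  fail(2) 'ab': from fail(1)=0 chase 'b': 0 ⇒ 0;  out=∅∪out(0)=∅
  fail(5) 'cc': from fail(4)=0 chase 'c': 0 ⇒ 4;  out=∅∪out(4)=∅
  fail(3) 'abc': from fail(2)=0 chase 'c': 0 ⇒ 4;  out={0}∪out(4)={0}
  fail(6) 'ccb': from fail(5)=4 chase 'b': 4→0 ⇒ 0;  out=∅∪out(0)=∅
  fail(7) 'ccbc': from fail(6)=0 chase 'c': 0 ⇒ 4;  out=∅∪out(4)=∅
  fail(8) 'ccbca': from fail(7)=4 chase 'a': 4→0 ⇒ 1;  out=∅∪out(1)=∅
  fail(9) 'ccbcab': from fail(8)=1 chase 'b': 1 ⇒ 2;  out={1}∪out(2)={1}

Run:
i=0 'c': node 0→4
i=1 'c': node 4→5
i=2 'b': node 5→6
i=3 'c': node 6→7
i=4 'a': node 7→8
i=5 'b': node 8→9  → match P1@[0:5]
i=6 'c': node 9→3 (via fail)  → match P0@[4:6]
i=7 'c': node 3→5 (via fail)
i=8 'b': node 5→6
i=9 'c': node 6→7
i=10 'a': node 7→8
i=11 'b': node 8→9  → match P1@[6:11]
i=12 'b': node 9→0 (via fail)
i=13 'a': node 0→1
i=14 'b': node 1→2
i=15 'c': node 2→3  → match P0@[13:15]
i=16 'b': node 3→0 (via fail)
i=17 'a': node 0→1
i=18 'c': node 1→4 (via fail)
i=19 'c': node 4→5
i=20 'b': node 5→6
i=21 'c': node 6→7
i=22 'a': node 7→8
i=23 'b': node 8→9  → match P1@[18:23]
i=24 'a': node 9→1 (via fail)
i=25 'b': node 1→2
i=26 'c': node 2→3  → match P0@[24:26]
i=27 'a': node 3→1 (via fail)
i=28 'c': node 1→4 (via fail)
i=29 'c': node 4→5
i=30 'b': node 5→6
i=31 'c': node 6→7
i=32 'a': node 7→8
i=33 'b': node 8→9  → match P1@[28:33]
i=34 'c': node 9→3 (via fail)  → match P0@[32:34]
i=35 'c': node 3→5 (via fail)
i=36 'b': node 5→6
i=37 'c': node 6→7
i=38 'a': node 7→8
i=39 'b': node 8→9  → match P1@[34:39]
i=40 'c': node 9→3 (via fail)  → match P0@[38:40]
i=41 'c': node 3→5 (via fail)
i=42 'c': node 5→5 (via fail)
i=43 'c': node 5→5 (via fail)
i=44 'c': node 5→5 (via fail)
i=45 'b': node 5→6
i=46 'c': node 6→7
i=47 'a': node 7→8
i=48 'b': node 8→9  → match P1@[43:48]
i=49 'b': node 9→0 (via fail)
i=50 'c': node 0→4
i=51 'c': node 4→5
i=52 'b': node 5→6
i=53 'c': node 6→7
i=54 'a': node 7→8
i=55 'b': node 8→9  → match P1@[50:55]
i=56 'a': node 9→1 (via fail)
i=57 'b': node 1→2
i=58 'c': node 2→3  → match P0@[56:58]
i=59 'c': node 3→5 (via fail)

Result: [[5,1],[6,0],[11,1],[15,0],[23,1],[26,0],[33,1],[34,0],[39,1],[40,0],[48,1],[55,1],[58,0]]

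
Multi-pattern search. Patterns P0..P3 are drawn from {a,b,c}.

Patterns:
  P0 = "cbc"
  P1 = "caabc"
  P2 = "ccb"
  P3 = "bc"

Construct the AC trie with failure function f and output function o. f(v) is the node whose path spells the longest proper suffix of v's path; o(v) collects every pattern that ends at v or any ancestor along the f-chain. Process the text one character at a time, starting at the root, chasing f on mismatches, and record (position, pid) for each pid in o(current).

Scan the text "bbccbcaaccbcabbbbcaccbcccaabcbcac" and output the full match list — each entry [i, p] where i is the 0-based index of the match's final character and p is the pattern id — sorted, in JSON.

Build:
Trie (insert patterns):
  n0 'ε': b→10 c→1
  n1 'c': a→4 b→2 c→8
  n2 'cb': c→3
  n3 'cbc': ·  [P0 ends]
  n4 'ca': a→5
  n5 'caa': b→6
  n6 'caab': c→7
  n7 'caabc': ·  [P1 ends]
  n8 'cc': b→9
  n9 'ccb': ·  [P2 ends]
  n10 'b': c→11
  n11 'bc': ·  [P3 ends]

BFS fail/out derivation:
  fail(1) 'c': from fail(0)=0 chase 'c': 0 ⇒ 0;  out=∅∪out(0)=∅
  fail(10) 'b': from fail(0)=0 chase 'b': 0 ⇒ 0;  out=∅∪out(0)=∅
  fail(2) 'cb': from fail(1)=0 chase 'b': 0 ⇒ 10;  out=∅∪out(10)=∅
  fail(4) 'ca': from fail(1)=0 chase 'a': 0 ⇒ 0;  out=∅∪out(0)=∅
  fail(8) 'cc': from fail(1)=0 chase 'c': 0 ⇒ 1;  out=∅∪out(1)=∅
  fail(11) 'bc': from fail(10)=0 chase 'c': 0 ⇒ 1;  out={3}∪out(1)={3}
  fail(3) 'cbc': from fail(2)=10 chase 'c': 10 ⇒ 11;  out={0}∪out(11)={0,3}
  fail(5) 'caa': from fail(4)=0 chase 'a': 0 ⇒ 0;  out=∅∪out(0)=∅
  fail(9) 'ccb': from fail(8)=1 chase 'b': 1 ⇒ 2;  out={2}∪out(2)={2}
  fail(6) 'caab': from fail(5)=0 chase 'b': 0 ⇒ 10;  out=∅∪out(10)=∅
  fail(7) 'caabc': from fail(6)=10 chase 'c': 10 ⇒ 11;  out={1}∪out(11)={1,3}

Text stream:
pos 0 'b': at 10
pos 1 'b': at 10 (via fail)
pos 2 'c': at 11  → match P3@[1:2]
pos 3 'c': at 8 (via fail)
pos 4 'b': at 9  → match P2@[2:4]
pos 5 'c': at 3 (via fail)  → match P0@[3:5],P3@[4:5]
pos 6 'a': at 4 (via fail)
pos 7 'a': at 5
pos 8 'c': at 1 (via fail)
pos 9 'c': at 8
pos 10 'b': at 9  → match P2@[8:10]
pos 11 'c': at 3 (via fail)  → match P0@[9:11],P3@[10:11]
pos 12 'a': at 4 (via fail)
pos 13 'b': at 10 (via fail)
pos 14 'b': at 10 (via fail)
pos 15 'b': at 10 (via fail)
pos 16 'b': at 10 (via fail)
pos 17 'c': at 11  → match P3@[16:17]
pos 18 'a': at 4 (via fail)
pos 19 'c': at 1 (via fail)
pos 20 'c': at 8
pos 21 'b': at 9  → match P2@[19:21]
pos 22 'c': at 3 (via fail)  → match P0@[20:22],P3@[21:22]
pos 23 'c': at 8 (via fail)
pos 24 'c': at 8 (via fail)
pos 25 'a': at 4 (via fail)
pos 26 'a': at 5
pos 27 'b': at 6
pos 28 'c': at 7  → match P1@[24:28],P3@[27:28]
pos 29 'b': at 2 (via fail)
pos 30 'c': at 3  → match P0@[28:30],P3@[29:30]
pos 31 'a': at 4 (via fail)
pos 32 'c': at 1 (via fail)

Result: [[2,3],[4,2],[5,0],[5,3],[10,2],[11,0],[11,3],[17,3],[21,2],[22,0],[22,3],[28,1],[28,3],[30,0],[30,3]]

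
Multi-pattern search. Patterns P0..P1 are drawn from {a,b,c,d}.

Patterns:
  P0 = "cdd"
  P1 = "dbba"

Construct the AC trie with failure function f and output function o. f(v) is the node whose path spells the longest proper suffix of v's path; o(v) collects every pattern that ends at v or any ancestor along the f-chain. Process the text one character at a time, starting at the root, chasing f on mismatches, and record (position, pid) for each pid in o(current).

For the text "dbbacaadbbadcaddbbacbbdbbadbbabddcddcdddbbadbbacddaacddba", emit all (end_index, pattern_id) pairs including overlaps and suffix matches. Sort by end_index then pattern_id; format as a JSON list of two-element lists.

Build automaton:
Trie (insert patterns):
  n0 'ε': c→1 d→4
  n1 'c': d→2
  n2 'cd': d→3
  n3 'cdd': ·  ←P0
  n4 'd': b→5
  n5 'db': b→6
  n6 'dbb': a→7
  n7 'dbba': ·  ←P1

Failure links (BFS by depth):
  n1('c'): parent n0 fail=0; on 'c' 0 → fail=0;  out ∅∪∅=∅
  n4('d'): parent n0 fail=0; on 'd' 0 → fail=0;  out ∅∪∅=∅
  n2('cd'): parent n1 fail=0; on 'd' 0 → fail=4;  out ∅∪∅=∅
  n5('db'): parent n4 fail=0; on 'b' 0 → fail=0;  out ∅∪∅=∅
  n3('cdd'): parent n2 fail=4; on 'd' 4→0 → fail=4;  out {0}∪∅={0}
  n6('dbb'): parent n5 fail=0; on 'b' 0 → fail=0;  out ∅∪∅=∅
  n7('dbba'): parent n6 fail=0; on 'a' 0 → fail=0;  out {1}∪∅={1}

Scan:
pos 0 'd': at 4
pos 1 'b': at 5
pos 2 'b': at 6
pos 3 'a': at 7  ** P1@[0:3]
pos 4 'c': at 1 (via fail)
pos 5 'a': at 0 (via fail)
pos 6 'a': at 0
pos 7 'd': at 4
pos 8 'b': at 5
pos 9 'b': at 6
pos 10 'a': at 7  ** P1@[7:10]
pos 11 'd': at 4 (via fail)
pos 12 'c': at 1 (via fail)
pos 13 'a': at 0 (via fail)
pos 14 'd': at 4
pos 15 'd': at 4 (via fail)
pos 16 'b': at 5
pos 17 'b': at 6
pos 18 'a': at 7  ** P1@[15:18]
pos 19 'c': at 1 (via fail)
pos 20 'b': at 0 (via fail)
pos 21 'b': at 0
pos 22 'd': at 4
pos 23 'b': at 5
pos 24 'b': at 6
pos 25 'a': at 7  ** P1@[22:25]
pos 26 'd': at 4 (via fail)
pos 27 'b': at 5
pos 28 'b': at 6
pos 29 'a': at 7  ** P1@[26:29]
pos 30 'b': at 0 (via fail)
pos 31 'd': at 4
pos 32 'd': at 4 (via fail)
pos 33 'c': at 1 (via fail)
pos 34 'd': at 2
pos 35 'd': at 3  ** P0@[33:35]
pos 36 'c': at 1 (via fail)
pos 37 'd': at 2
pos 38 'd': at 3  ** P0@[36:38]
pos 39 'd': at 4 (via fail)
pos 40 'b': at 5
pos 41 'b': at 6
pos 42 'a': at 7  ** P1@[39:42]
pos 43 'd': at 4 (via fail)
pos 44 'b': at 5
pos 45 'b': at 6
pos 46 'a': at 7  ** P1@[43:46]
pos 47 'c': at 1 (via fail)
pos 48 'd': at 2
pos 49 'd': at 3  ** P0@[47:49]
pos 50 'a': at 0 (via fail)
pos 51 'a': at 0
pos 52 'c': at 1
pos 53 'd': at 2
pos 54 'd': at 3  ** P0@[52:54]
pos 55 'b': at 5 (via fail)
pos 56 'a': at 0 (via fail)

All matches (sorted): [[3,1],[10,1],[18,1],[25,1],[29,1],[35,0],[38,0],[42,1],[46,1],[49,0],[54,0]]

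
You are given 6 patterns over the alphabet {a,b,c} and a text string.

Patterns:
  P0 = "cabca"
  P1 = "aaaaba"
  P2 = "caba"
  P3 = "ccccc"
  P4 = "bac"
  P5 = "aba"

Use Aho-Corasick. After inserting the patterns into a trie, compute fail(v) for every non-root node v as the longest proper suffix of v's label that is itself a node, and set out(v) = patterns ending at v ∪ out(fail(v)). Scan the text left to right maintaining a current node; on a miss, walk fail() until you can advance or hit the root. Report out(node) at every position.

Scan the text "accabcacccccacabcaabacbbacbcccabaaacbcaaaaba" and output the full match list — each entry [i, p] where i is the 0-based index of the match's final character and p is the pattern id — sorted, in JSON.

Build automaton:
Trie (insert patterns):
  n0 'ε': a→6 b→17 c→1
  n1 'c': a→2 c→13
  n2 'ca': b→3
  n3 'cab': a→12 c→4
  n4 'cabc': a→5
  n5 'cabca': ·  ←P0
  n6 'a': a→7 b→20
  n7 'aa': a→8
  n8 'aaa': a→9
  n9 'aaaa': b→10
  n10 'aaaab': a→11
  n11 'aaaaba': ·  ←P1
  n12 'caba': ·  ←P2
  n13 'cc': c→14
  n14 'ccc': c→15
  n15 'cccc': c→16
  n16 'ccccc': ·  ←P3
  n17 'b': a→18
  n18 'ba': c→19
  n19 'bac': ·  ←P4
  n20 'ab': a→21
  n21 'aba': ·  ←P5

Failure links (BFS by depth):
  n1('c'): parent n0 fail=0; on 'c' 0 → fail=0;  out ∅∪∅=∅
  n6('a'): parent n0 fail=0; on 'a' 0 → fail=0;  out ∅∪∅=∅
  n17('b'): parent n0 fail=0; on 'b' 0 → fail=0;  out ∅∪∅=∅
  n2('ca'): parent n1 fail=0; on 'a' 0 → fail=6;  out ∅∪∅=∅
  n7('aa'): parent n6 fail=0; on 'a' 0 → fail=6;  out ∅∪∅=∅
  n13('cc'): parent n1 fail=0; on 'c' 0 → fail=1;  out ∅∪∅=∅
  n18('ba'): parent n17 fail=0; on 'a' 0 → fail=6;  out ∅∪∅=∅
  n20('ab'): parent n6 fail=0; on 'b' 0 → fail=17;  out ∅∪∅=∅
  n3('cab'): parent n2 fail=6; on 'b' 6 → fail=20;  out ∅∪∅=∅
  n8('aaa'): parent n7 fail=6; on 'a' 6 → fail=7;  out ∅∪∅=∅
  n14('ccc'): parent n13 fail=1; on 'c' 1 → fail=13;  out ∅∪∅=∅
  n19('bac'): parent n18 fail=6; on 'c' 6→0 → fail=1;  out {4}∪∅={4}
  n21('aba'): parent n20 fail=17; on 'a' 17 → fail=18;  out {5}∪∅={5}
  n4('cabc'): parent n3 fail=20; on 'c' 20→17→0 → fail=1;  out ∅∪∅=∅
  n9('aaaa'): parent n8 fail=7; on 'a' 7 → fail=8;  out ∅∪∅=∅
  n12('caba'): parent n3 fail=20; on 'a' 20 → fail=21;  out {2}∪{5}={2,5}
  n15('cccc'): parent n14 fail=13; on 'c' 13 → fail=14;  out ∅∪∅=∅
  n5('cabca'): parent n4 fail=1; on 'a' 1 → fail=2;  out {0}∪∅={0}
  n10('aaaab'): parent n9 fail=8; on 'b' 8→7→6 → fail=20;  out ∅∪∅=∅
  n16('ccccc'): parent n15 fail=14; on 'c' 14 → fail=15;  out {3}∪∅={3}
  n11('aaaaba'): parent n10 fail=20; on 'a' 20 → fail=21;  out {1}∪{5}={1,5}

Scan:
i=0 'a': node 0→6
i=1 'c': node 6→1 ·f
i=2 'c': node 1→13
i=3 'a': node 13→2 ·f
i=4 'b': node 2→3
i=5 'c': node 3→4
i=6 'a': node 4→5  → match P0@[2:6]
i=7 'c': node 5→1 ·f
i=8 'c': node 1→13
i=9 'c': node 13→14
i=10 'c': node 14→15
i=11 'c': node 15→16  → match P3@[7:11]
i=12 'a': node 16→2 ·f
i=13 'c': node 2→1 ·f
i=14 'a': node 1→2
i=15 'b': node 2→3
i=16 'c': node 3→4
i=17 'a': node 4→5  → match P0@[13:17]
i=18 'a': node 5→7 ·f
i=19 'b': node 7→20 ·f
i=20 'a': node 20→21  → match P5@[18:20]
i=21 'c': node 21→19 ·f  → match P4@[19:21]
i=22 'b': node 19→17 ·f
i=23 'b': node 17→17 ·f
i=24 'a': node 17→18
i=25 'c': node 18→19  → match P4@[23:25]
i=26 'b': node 19→17 ·f
i=27 'c': node 17→1 ·f
i=28 'c': node 1→13
i=29 'c': node 13→14
i=30 'a': node 14→2 ·f
i=31 'b': node 2→3
i=32 'a': node 3→12  → match P2@[29:32],P5@[30:32]
i=33 'a': node 12→7 ·f
i=34 'a': node 7→8
i=35 'c': node 8→1 ·f
i=36 'b': node 1→17 ·f
i=37 'c': node 17→1 ·f
i=38 'a': node 1→2
i=39 'a': node 2→7 ·f
i=40 'a': node 7→8
i=41 'a': node 8→9
i=42 'b': node 9→10
i=43 'a': node 10→11  → match P1@[38:43],P5@[41:43]

Result: [[6,0],[11,3],[17,0],[20,5],[21,4],[25,4],[32,2],[32,5],[43,1],[43,5]]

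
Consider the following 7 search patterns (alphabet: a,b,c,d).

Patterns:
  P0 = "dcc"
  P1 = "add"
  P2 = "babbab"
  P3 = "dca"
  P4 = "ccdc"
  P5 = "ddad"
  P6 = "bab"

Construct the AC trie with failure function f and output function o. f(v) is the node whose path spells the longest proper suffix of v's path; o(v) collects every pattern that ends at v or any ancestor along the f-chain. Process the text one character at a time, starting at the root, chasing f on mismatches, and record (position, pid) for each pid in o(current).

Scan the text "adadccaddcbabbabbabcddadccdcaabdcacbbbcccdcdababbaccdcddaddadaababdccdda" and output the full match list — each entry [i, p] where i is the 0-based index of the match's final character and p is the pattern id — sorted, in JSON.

Build automaton:
Trie (insert patterns):
  n0 'ε': a→4 b→7 c→14 d→1
  n1 'd': c→2 d→18
  n2 'dc': a→13 c→3
  n3 'dcc': ·  [P0 ends]
  n4 'a': d→5
  n5 'ad': d→6
  n6 'add': ·  [P1 ends]
  n7 'b': a→8
  n8 'ba': b→9
  n9 'bab': b→10  [P6 ends]
  n10 'babb': a→11
  n11 'babba': b→12
  n12 'babbab': ·  [P2 ends]
  n13 'dca': ·  [P3 ends]
  n14 'c': c→15
  n15 'cc': d→16
  n16 'ccd': c→17
  n17 'ccdc': ·  [P4 ends]
  n18 'dd': a→19
  n19 'dda': d→20
  n20 'ddad': ·  [P5 ends]

Failure links (BFS by depth):
  n1('d'): parent n0 fail=0; on 'd' 0 → fail=0;  out ∅∪∅=∅
  n4('a'): parent n0 fail=0; on 'a' 0 → fail=0;  out ∅∪∅=∅
  n7('b'): parent n0 fail=0; on 'b' 0 → fail=0;  out ∅∪∅=∅
  n14('c'): parent n0 fail=0; on 'c' 0 → fail=0;  out ∅∪∅=∅
  n2('dc'): parent n1 fail=0; on 'c' 0 → fail=14;  out ∅∪∅=∅
  n5('ad'): parent n4 fail=0; on 'd' 0 → fail=1;  out ∅∪∅=∅
  n8('ba'): parent n7 fail=0; on 'a' 0 → fail=4;  out ∅∪∅=∅
  n15('cc'): parent n14 fail=0; on 'c' 0 → fail=14;  out ∅∪∅=∅
  n18('dd'): parent n1 fail=0; on 'd' 0 → fail=1;  out ∅∪∅=∅
  n3('dcc'): parent n2 fail=14; on 'c' 14 → fail=15;  out {0}∪∅={0}
  n6('add'): parent n5 fail=1; on 'd' 1 → fail=18;  out {1}∪∅={1}
  n9('bab'): parent n8 fail=4; on 'b' 4→0 → fail=7;  out {6}∪∅={6}
  n13('dca'): parent n2 fail=14; on 'a' 14→0 → fail=4;  out {3}∪∅={3}
  n16('ccd'): parent n15 fail=14; on 'd' 14→0 → fail=1;  out ∅∪∅=∅
  n19('dda'): parent n18 fail=1; on 'a' 1→0 → fail=4;  out ∅∪∅=∅
  n10('babb'): parent n9 fail=7; on 'b' 7→0 → fail=7;  out ∅∪∅=∅
  n17('ccdc'): parent n16 fail=1; on 'c' 1 → fail=2;  out {4}∪∅={4}
  n20('ddad'): parent n19 fail=4; on 'd' 4 → fail=5;  out {5}∪∅={5}
  n11('babba'): parent n10 fail=7; on 'a' 7 → fail=8;  out ∅∪∅=∅
  n12('babbab'): parent n11 fail=8; on 'b' 8 → fail=9;  out {2}∪{6}={2,6}

Scan:
i=0 'a': node 0→4
i=1 'd': node 4→5
i=2 'a': node 5→4 (via fail)
i=3 'd': node 4→5
i=4 'c': node 5→2 (via fail)
i=5 'c': node 2→3  emit P0@[3:5]
i=6 'a': node 3→4 (via fail)
i=7 'd': node 4→5
i=8 'd': node 5→6  emit P1@[6:8]
i=9 'c': node 6→2 (via fail)
i=10 'b': node 2→7 (via fail)
i=11 'a': node 7→8
i=12 'b': node 8→9  emit P6@[10:12]
i=13 'b': node 9→10
i=14 'a': node 10→11
i=15 'b': node 11→12  emit P2@[10:15],P6@[13:15]
i=16 'b': node 12→10 (via fail)
i=17 'a': node 10→11
i=18 'b': node 11→12  emit P2@[13:18],P6@[16:18]
i=19 'c': node 12→14 (via fail)
i=20 'd': node 14→1 (via fail)
i=21 'd': node 1→18
i=22 'a': node 18→19
i=23 'd': node 19→20  emit P5@[20:23]
i=24 'c': node 20→2 (via fail)
i=25 'c': node 2→3  emit P0@[23:25]
i=26 'd': node 3→16 (via fail)
i=27 'c': node 16→17  emit P4@[24:27]
i=28 'a': node 17→13 (via fail)  emit P3@[26:28]
i=29 'a': node 13→4 (via fail)
i=30 'b': node 4→7 (via fail)
i=31 'd': node 7→1 (via fail)
i=32 'c': node 1→2
i=33 'a': node 2→13  emit P3@[31:33]
i=34 'c': node 13→14 (via fail)
i=35 'b': node 14→7 (via fail)
i=36 'b': node 7→7 (via fail)
i=37 'b': node 7→7 (via fail)
i=38 'c': node 7→14 (via fail)
i=39 'c': node 14→15
i=40 'c': node 15→15 (via fail)
i=41 'd': node 15→16
i=42 'c': node 16→17  emit P4@[39:42]
i=43 'd': node 17→1 (via fail)
i=44 'a': node 1→4 (via fail)
i=45 'b': node 4→7 (via fail)
i=46 'a': node 7→8
i=47 'b': node 8→9  emit P6@[45:47]
i=48 'b': node 9→10
i=49 'a': node 10→11
i=50 'c': node 11→14 (via fail)
i=51 'c': node 14→15
i=52 'd': node 15→16
i=53 'c': node 16→17  emit P4@[50:53]
i=54 'd': node 17→1 (via fail)
i=55 'd': node 1→18
i=56 'a': node 18→19
i=57 'd': node 19→20  emit P5@[54:57]
i=58 'd': node 20→6 (via fail)  emit P1@[56:58]
i=59 'a': node 6→19 (via fail)
i=60 'd': node 19→20  emit P5@[57:60]
i=61 'a': node 20→4 (via fail)
i=62 'a': node 4→4 (via fail)
i=63 'b': node 4→7 (via fail)
i=64 'a': node 7→8
i=65 'b': node 8→9  emit P6@[63:65]
i=66 'd': node 9→1 (via fail)
i=67 'c': node 1→2
i=68 'c': node 2→3  emit P0@[66:68]
i=69 'd': node 3→16 (via fail)
i=70 'd': node 16→18 (via fail)
i=71 'a': node 18→19

Matches: [[5,0],[8,1],[12,6],[15,2],[15,6],[18,2],[18,6],[23,5],[25,0],[27,4],[28,3],[33,3],[42,4],[47,6],[53,4],[57,5],[58,1],[60,5],[65,6],[68,0]]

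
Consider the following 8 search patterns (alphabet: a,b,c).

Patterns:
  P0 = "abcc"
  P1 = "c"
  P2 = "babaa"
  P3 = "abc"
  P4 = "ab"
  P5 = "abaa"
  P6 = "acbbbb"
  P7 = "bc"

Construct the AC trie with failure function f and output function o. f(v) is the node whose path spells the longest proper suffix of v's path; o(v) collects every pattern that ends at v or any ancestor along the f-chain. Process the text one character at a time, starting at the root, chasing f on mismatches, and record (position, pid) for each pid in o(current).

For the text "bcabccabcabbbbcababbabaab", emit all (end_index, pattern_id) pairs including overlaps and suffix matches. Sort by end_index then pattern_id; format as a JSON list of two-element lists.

Build:
Trie nodes:
  n0 'ε': a→1 b→6 c→5
  n1 'a': b→2 c→13
  n2 'ab': a→11 c→3  ←P4
  n3 'abc': c→4  ←P3
  n4 'abcc': ·  ←P0
  n5 'c': ·  ←P1
  n6 'b': a→7 c→18
  n7 'ba': b→8
  n8 'bab': a→9
  n9 'baba': a→10
  n10 'babaa': ·  ←P2
  n11 'aba': a→12
  n12 'abaa': ·  ←P5
  n13 'ac': b→14
  n14 'acb': b→15
  n15 'acbb': b→16
  n16 'acbbb': b→17
  n17 'acbbbb': ·  ←P6
  n18 'bc': ·  ←P7

BFS fail/out derivation:
  fail(1) 'a': from fail(0)=0 chase 'a': 0 ⇒ 0;  out=∅∪out(0)=∅
  fail(5) 'c': from fail(0)=0 chase 'c': 0 ⇒ 0;  out={1}∪out(0)={1}
  fail(6) 'b': from fail(0)=0 chase 'b': 0 ⇒ 0;  out=∅∪out(0)=∅
  fail(2) 'ab': from fail(1)=0 chase 'b': 0 ⇒ 6;  out={4}∪out(6)={4}
  fail(7) 'ba': from fail(6)=0 chase 'a': 0 ⇒ 1;  out=∅∪out(1)=∅
  fail(13) 'ac': from fail(1)=0 chase 'c': 0 ⇒ 5;  out=∅∪out(5)={1}
  fail(18) 'bc': from fail(6)=0 chase 'c': 0 ⇒ 5;  out={7}∪out(5)={1,7}
  fail(3) 'abc': from fail(2)=6 chase 'c': 6 ⇒ 18;  out={3}∪out(18)={1,3,7}
  fail(8) 'bab': from fail(7)=1 chase 'b': 1 ⇒ 2;  out=∅∪out(2)={4}
  fail(11) 'aba': from fail(2)=6 chase 'a': 6 ⇒ 7;  out=∅∪out(7)=∅
  fail(14) 'acb': from fail(13)=5 chase 'b': 5→0 ⇒ 6;  out=∅∪out(6)=∅
  fail(4) 'abcc': from fail(3)=18 chase 'c': 18→5→0 ⇒ 5;  out={0}∪out(5)={0,1}
  fail(9) 'baba': from fail(8)=2 chase 'a': 2 ⇒ 11;  out=∅∪out(11)=∅
  fail(12) 'abaa': from fail(11)=7 chase 'a': 7→1→0 ⇒ 1;  out={5}∪out(1)={5}
  fail(15) 'acbb': from fail(14)=6 chase 'b': 6→0 ⇒ 6;  out=∅∪out(6)=∅
  fail(10) 'babaa': from fail(9)=11 chase 'a': 11 ⇒ 12;  out={2}∪out(12)={2,5}
  fail(16) 'acbbb': from fail(15)=6 chase 'b': 6→0 ⇒ 6;  out=∅∪out(6)=∅
  fail(17) 'acbbbb': from fail(16)=6 chase 'b': 6→0 ⇒ 6;  out={6}∪out(6)={6}

Scan:
[0] read 'b'  n0⇒n6
[1] read 'c'  n6⇒n18  → match P1@[1:1],P7@[0:1]
[2] read 'a'  n18⇒n1 ·f
[3] read 'b'  n1⇒n2  → match P4@[2:3]
[4] read 'c'  n2⇒n3  → match P1@[4:4],P3@[2:4],P7@[3:4]
[5] read 'c'  n3⇒n4  → match P0@[2:5],P1@[5:5]
[6] read 'a'  n4⇒n1 ·f
[7] read 'b'  n1⇒n2  → match P4@[6:7]
[8] read 'c'  n2⇒n3  → match P1@[8:8],P3@[6:8],P7@[7:8]
[9] read 'a'  n3⇒n1 ·f
[10] read 'b'  n1⇒n2  → match P4@[9:10]
[11] read 'b'  n2⇒n6 ·f
[12] read 'b'  n6⇒n6 ·f
[13] read 'b'  n6⇒n6 ·f
[14] read 'c'  n6⇒n18  → match P1@[14:14],P7@[13:14]
[15] read 'a'  n18⇒n1 ·f
[16] read 'b'  n1⇒n2  → match P4@[15:16]
[17] read 'a'  n2⇒n11
[18] read 'b'  n11⇒n8 ·f  → match P4@[17:18]
[19] read 'b'  n8⇒n6 ·f
[20] read 'a'  n6⇒n7
[21] read 'b'  n7⇒n8  → match P4@[20:21]
[22] read 'a'  n8⇒n9
[23] read 'a'  n9⇒n10  → match P2@[19:23],P5@[20:23]
[24] read 'b'  n10⇒n2 ·f  → match P4@[23:24]

Result: [[1,1],[1,7],[3,4],[4,1],[4,3],[4,7],[5,0],[5,1],[7,4],[8,1],[8,3],[8,7],[10,4],[14,1],[14,7],[16,4],[18,4],[21,4],[23,2],[23,5],[24,4]]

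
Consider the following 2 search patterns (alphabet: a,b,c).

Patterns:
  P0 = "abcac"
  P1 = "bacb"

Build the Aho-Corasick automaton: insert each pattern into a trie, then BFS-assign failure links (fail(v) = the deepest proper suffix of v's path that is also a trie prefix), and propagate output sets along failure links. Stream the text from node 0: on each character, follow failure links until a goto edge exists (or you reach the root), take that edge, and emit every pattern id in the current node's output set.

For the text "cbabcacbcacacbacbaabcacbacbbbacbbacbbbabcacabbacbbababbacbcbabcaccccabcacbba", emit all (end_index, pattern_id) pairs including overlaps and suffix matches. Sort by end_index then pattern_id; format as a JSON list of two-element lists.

Build:
Trie nodes:
  0='ε' goto a→1 b→6
  1='a' goto b→2
  2='ab' goto c→3
  3='abc' goto a→4
  4='abca' goto c→5
  5='abcac' goto ·  ←P0
  6='b' goto a→7
  7='ba' goto c→8
  8='bac' goto b→9
  9='bacb' goto ·  ←P1

Failure links (BFS by depth):
  fail(1) 'a': from fail(0)=0 chase 'a': 0 ⇒ 0;  out=∅∪out(0)=∅
  fail(6) 'b': from fail(0)=0 chase 'b': 0 ⇒ 0;  out=∅∪out(0)=∅
  fail(2) 'ab': from fail(1)=0 chase 'b': 0 ⇒ 6;  out=∅∪out(6)=∅
  fail(7) 'ba': from fail(6)=0 chase 'a': 0 ⇒ 1;  out=∅∪out(1)=∅
  fail(3) 'abc': from fail(2)=6 chase 'c': 6→0 ⇒ 0;  out=∅∪out(0)=∅
  fail(8) 'bac': from fail(7)=1 chase 'c': 1→0 ⇒ 0;  out=∅∪out(0)=∅
  fail(4) 'abca': from fail(3)=0 chase 'a': 0 ⇒ 1;  out=∅∪out(1)=∅
  fail(9) 'bacb': from fail(8)=0 chase 'b': 0 ⇒ 6;  out={1}∪out(6)={1}
  fail(5) 'abcac': from fail(4)=1 chase 'c': 1→0 ⇒ 0;  out={0}∪out(0)={0}

Scan:
pos 0 'c': at 0
pos 1 'b': at 6
pos 2 'a': at 7
pos 3 'b': at 2 (via fail)
pos 4 'c': at 3
pos 5 'a': at 4
pos 6 'c': at 5  ** P0@[2:6]
pos 7 'b': at 6 (via fail)
pos 8 'c': at 0 (via fail)
pos 9 'a': at 1
pos 10 'c': at 0 (via fail)
pos 11 'a': at 1
pos 12 'c': at 0 (via fail)
pos 13 'b': at 6
pos 14 'a': at 7
pos 15 'c': at 8
pos 16 'b': at 9  ** P1@[13:16]
pos 17 'a': at 7 (via fail)
pos 18 'a': at 1 (via fail)
pos 19 'b': at 2
pos 20 'c': at 3
pos 21 'a': at 4
pos 22 'c': at 5  ** P0@[18:22]
pos 23 'b': at 6 (via fail)
pos 24 'a': at 7
pos 25 'c': at 8
pos 26 'b': at 9  ** P1@[23:26]
pos 27 'b': at 6 (via fail)
pos 28 'b': at 6 (via fail)
pos 29 'a': at 7
pos 30 'c': at 8
pos 31 'b': at 9  ** P1@[28:31]
pos 32 'b': at 6 (via fail)
pos 33 'a': at 7
pos 34 'c': at 8
pos 35 'b': at 9  ** P1@[32:35]
pos 36 'b': at 6 (via fail)
pos 37 'b': at 6 (via fail)
pos 38 'a': at 7
pos 39 'b': at 2 (via fail)
pos 40 'c': at 3
pos 41 'a': at 4
pos 42 'c': at 5  ** P0@[38:42]
pos 43 'a': at 1 (via fail)
pos 44 'b': at 2
pos 45 'b': at 6 (via fail)
pos 46 'a': at 7
pos 47 'c': at 8
pos 48 'b': at 9  ** P1@[45:48]
pos 49 'b': at 6 (via fail)
pos 50 'a': at 7
pos 51 'b': at 2 (via fail)
pos 52 'a': at 7 (via fail)
pos 53 'b': at 2 (via fail)
pos 54 'b': at 6 (via fail)
pos 55 'a': at 7
pos 56 'c': at 8
pos 57 'b': at 9  ** P1@[54:57]
pos 58 'c': at 0 (via fail)
pos 59 'b': at 6
pos 60 'a': at 7
pos 61 'b': at 2 (via fail)
pos 62 'c': at 3
pos 63 'a': at 4
pos 64 'c': at 5  ** P0@[60:64]
pos 65 'c': at 0 (via fail)
pos 66 'c': at 0
pos 67 'c': at 0
pos 68 'a': at 1
pos 69 'b': at 2
pos 70 'c': at 3
pos 71 'a': at 4
pos 72 'c': at 5  ** P0@[68:72]
pos 73 'b': at 6 (via fail)
pos 74 'b': at 6 (via fail)
pos 75 'a': at 7

All matches (sorted): [[6,0],[16,1],[22,0],[26,1],[31,1],[35,1],[42,0],[48,1],[57,1],[64,0],[72,0]]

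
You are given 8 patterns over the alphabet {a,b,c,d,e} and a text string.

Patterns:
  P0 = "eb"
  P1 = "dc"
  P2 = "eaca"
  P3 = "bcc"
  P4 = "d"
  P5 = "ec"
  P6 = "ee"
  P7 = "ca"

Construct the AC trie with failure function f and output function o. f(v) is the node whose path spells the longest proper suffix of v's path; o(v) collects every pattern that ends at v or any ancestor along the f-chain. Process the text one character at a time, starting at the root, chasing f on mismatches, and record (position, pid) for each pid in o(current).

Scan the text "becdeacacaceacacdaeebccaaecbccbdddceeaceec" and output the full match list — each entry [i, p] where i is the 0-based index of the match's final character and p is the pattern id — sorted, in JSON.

Construct AC machine:
Trie nodes:
  0='ε' goto b→8 c→13 d→3 e→1
  1='e' goto a→5 b→2 c→11 e→12
  2='eb' goto ·  [P0 ends]
  3='d' goto c→4  [P4 ends]
  4='dc' goto ·  [P1 ends]
  5='ea' goto c→6
  6='eac' goto a→7
  7='eaca' goto ·  [P2 ends]
  8='b' goto c→9
  9='bc' goto c→10
  10='bcc' goto ·  [P3 ends]
  11='ec' goto ·  [P5 ends]
  12='ee' goto ·  [P6 ends]
  13='c' goto a→14
  14='ca' goto ·  [P7 ends]

BFS fail/out derivation:
  n1('e'): parent n0 fail=0; on 'e' 0 → fail=0;  out ∅∪∅=∅
  n3('d'): parent n0 fail=0; on 'd' 0 → fail=0;  out {4}∪∅={4}
  n8('b'): parent n0 fail=0; on 'b' 0 → fail=0;  out ∅∪∅=∅
  n13('c'): parent n0 fail=0; on 'c' 0 → fail=0;  out ∅∪∅=∅
  n2('eb'): parent n1 fail=0; on 'b' 0 → fail=8;  out {0}∪∅={0}
  n4('dc'): parent n3 fail=0; on 'c' 0 → fail=13;  out {1}∪∅={1}
  n5('ea'): parent n1 fail=0; on 'a' 0 → fail=0;  out ∅∪∅=∅
  n9('bc'): parent n8 fail=0; on 'c' 0 → fail=13;  out ∅∪∅=∅
  n11('ec'): parent n1 fail=0; on 'c' 0 → fail=13;  out {5}∪∅={5}
  n12('ee'): parent n1 fail=0; on 'e' 0 → fail=1;  out {6}∪∅={6}
  n14('ca'): parent n13 fail=0; on 'a' 0 → fail=0;  out {7}∪∅={7}
  n6('eac'): parent n5 fail=0; on 'c' 0 → fail=13;  out ∅∪∅=∅
  n10('bcc'): parent n9 fail=13; on 'c' 13→0 → fail=13;  out {3}∪∅={3}
  n7('eaca'): parent n6 fail=13; on 'a' 13 → fail=14;  out {2}∪{7}={2,7}

Run:
pos 0 'b': at 8
pos 1 'e': at 1 (fail-walked)
pos 2 'c': at 11  ** P5@[1:2]
pos 3 'd': at 3 (fail-walked)  ** P4@[3:3]
pos 4 'e': at 1 (fail-walked)
pos 5 'a': at 5
pos 6 'c': at 6
pos 7 'a': at 7  ** P2@[4:7],P7@[6:7]
pos 8 'c': at 13 (fail-walked)
pos 9 'a': at 14  ** P7@[8:9]
pos 10 'c': at 13 (fail-walked)
pos 11 'e': at 1 (fail-walked)
pos 12 'a': at 5
pos 13 'c': at 6
pos 14 'a': at 7  ** P2@[11:14],P7@[13:14]
pos 15 'c': at 13 (fail-walked)
pos 16 'd': at 3 (fail-walked)  ** P4@[16:16]
pos 17 'a': at 0 (fail-walked)
pos 18 'e': at 1
pos 19 'e': at 12  ** P6@[18:19]
pos 20 'b': at 2 (fail-walked)  ** P0@[19:20]
pos 21 'c': at 9 (fail-walked)
pos 22 'c': at 10  ** P3@[20:22]
pos 23 'a': at 14 (fail-walked)  ** P7@[22:23]
pos 24 'a': at 0 (fail-walked)
pos 25 'e': at 1
pos 26 'c': at 11  ** P5@[25:26]
pos 27 'b': at 8 (fail-walked)
pos 28 'c': at 9
pos 29 'c': at 10  ** P3@[27:29]
pos 30 'b': at 8 (fail-walked)
pos 31 'd': at 3 (fail-walked)  ** P4@[31:31]
pos 32 'd': at 3 (fail-walked)  ** P4@[32:32]
pos 33 'd': at 3 (fail-walked)  ** P4@[33:33]
pos 34 'c': at 4  ** P1@[33:34]
pos 35 'e': at 1 (fail-walked)
pos 36 'e': at 12  ** P6@[35:36]
pos 37 'a': at 5 (fail-walked)
pos 38 'c': at 6
pos 39 'e': at 1 (fail-walked)
pos 40 'e': at 12  ** P6@[39:40]
pos 41 'c': at 11 (fail-walked)  ** P5@[40:41]

All matches (sorted): [[2,5],[3,4],[7,2],[7,7],[9,7],[14,2],[14,7],[16,4],[19,6],[20,0],[22,3],[23,7],[26,5],[29,3],[31,4],[32,4],[33,4],[34,1],[36,6],[40,6],[41,5]]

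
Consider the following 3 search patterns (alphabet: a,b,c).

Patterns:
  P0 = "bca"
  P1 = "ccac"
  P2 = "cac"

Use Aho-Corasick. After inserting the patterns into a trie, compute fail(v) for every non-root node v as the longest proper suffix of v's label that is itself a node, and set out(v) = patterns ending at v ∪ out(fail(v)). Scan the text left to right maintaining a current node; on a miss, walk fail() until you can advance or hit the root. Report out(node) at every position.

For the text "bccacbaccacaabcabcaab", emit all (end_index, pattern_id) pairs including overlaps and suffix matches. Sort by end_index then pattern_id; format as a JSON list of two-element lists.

Build:
Trie nodes:
  n0 'ε': b→1 c→4
  n1 'b': c→2
  n2 'bc': a→3
  n3 'bca': ·  [P0 ends]
  n4 'c': a→8 c→5
  n5 'cc': a→6
  n6 'cca': c→7
  n7 'ccac': ·  [P1 ends]
  n8 'ca': c→9
  n9 'cac': ·  [P2 ends]

BFS fail/out derivation:
  fail(1) 'b': from fail(0)=0 chase 'b': 0 ⇒ 0;  out=∅∪out(0)=∅
  fail(4) 'c': from fail(0)=0 chase 'c': 0 ⇒ 0;  out=∅∪out(0)=∅
  fail(2) 'bc': from fail(1)=0 chase 'c': 0 ⇒ 4;  out=∅∪out(4)=∅
  fail(5) 'cc': from fail(4)=0 chase 'c': 0 ⇒ 4;  out=∅∪out(4)=∅
  fail(8) 'ca': from fail(4)=0 chase 'a': 0 ⇒ 0;  out=∅∪out(0)=∅
  fail(3) 'bca': from fail(2)=4 chase 'a': 4 ⇒ 8;  out={0}∪out(8)={0}
  fail(6) 'cca': from fail(5)=4 chase 'a': 4 ⇒ 8;  out=∅∪out(8)=∅
  fail(9) 'cac': from fail(8)=0 chase 'c': 0 ⇒ 4;  out={2}∪out(4)={2}
  fail(7) 'ccac': from fail(6)=8 chase 'c': 8 ⇒ 9;  out={1}∪out(9)={1,2}

Scan:
[0] read 'b'  n0⇒n1
[1] read 'c'  n1⇒n2
[2] read 'c'  n2⇒n5 (fail-walked)
[3] read 'a'  n5⇒n6
[4] read 'c'  n6⇒n7  → match P1@[1:4],P2@[2:4]
[5] read 'b'  n7⇒n1 (fail-walked)
[6] read 'a'  n1⇒n0 (fail-walked)
[7] read 'c'  n0⇒n4
[8] read 'c'  n4⇒n5
[9] read 'a'  n5⇒n6
[10] read 'c'  n6⇒n7  → match P1@[7:10],P2@[8:10]
[11] read 'a'  n7⇒n8 (fail-walked)
[12] read 'a'  n8⇒n0 (fail-walked)
[13] read 'b'  n0⇒n1
[14] read 'c'  n1⇒n2
[15] read 'a'  n2⇒n3  → match P0@[13:15]
[16] read 'b'  n3⇒n1 (fail-walked)
[17] read 'c'  n1⇒n2
[18] read 'a'  n2⇒n3  → match P0@[16:18]
[19] read 'a'  n3⇒n0 (fail-walked)
[20] read 'b'  n0⇒n1

Result: [[4,1],[4,2],[10,1],[10,2],[15,0],[18,0]]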